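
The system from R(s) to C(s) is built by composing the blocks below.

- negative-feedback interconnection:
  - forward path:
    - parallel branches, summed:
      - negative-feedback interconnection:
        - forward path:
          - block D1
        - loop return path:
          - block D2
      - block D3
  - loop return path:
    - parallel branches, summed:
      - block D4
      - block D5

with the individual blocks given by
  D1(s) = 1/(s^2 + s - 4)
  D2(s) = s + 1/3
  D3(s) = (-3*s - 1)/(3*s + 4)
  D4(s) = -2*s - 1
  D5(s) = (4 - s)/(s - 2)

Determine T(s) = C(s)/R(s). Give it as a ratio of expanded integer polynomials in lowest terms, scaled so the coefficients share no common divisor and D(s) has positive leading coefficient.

Reducing step by step:

Step 1: collapse the loop (D1 forward, D2 return), giving 3/(3*s^2 + 6*s - 11)
Step 2: sum the parallel branches [D1/(1+D1*D2)], D3, giving (-9*s^3 - 21*s^2 + 36*s + 23)/(9*s^3 + 30*s^2 - 9*s - 44)
Step 3: reduce the parallel group D4, D5, giving (-2*s^2 + 2*s + 6)/(s - 2)
Step 4: apply the feedback formula to ([D1/(1+D1*D2)]+D3), (D4+D5): this yields T(s), and no further normalization is needed

Answer: (-9*s^4 - 3*s^3 + 78*s^2 - 49*s - 46)/(18*s^5 + 33*s^4 - 156*s^3 - 169*s^2 + 236*s + 226)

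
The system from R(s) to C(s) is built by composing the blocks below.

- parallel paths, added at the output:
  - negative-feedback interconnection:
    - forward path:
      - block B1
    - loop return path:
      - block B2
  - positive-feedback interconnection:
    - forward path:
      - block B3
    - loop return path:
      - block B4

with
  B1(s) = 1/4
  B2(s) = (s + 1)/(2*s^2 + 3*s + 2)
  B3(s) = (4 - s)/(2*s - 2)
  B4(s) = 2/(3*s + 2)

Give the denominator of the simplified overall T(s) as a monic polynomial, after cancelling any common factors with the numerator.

Step 1 - reduce the feedback loop with forward B1 and return B2 gives (2*s^2 + 3*s + 2)/(8*s^2 + 13*s + 9)
Step 2 - apply the feedback formula to B3, B4 gives (-3*s^2 + 10*s + 8)/(6*s^2 - 12)
Step 3 - sum the parallel branches [B1/(1+B1*B2)], [B3/(1-B3*B4)] gives (-12*s^4 + 59*s^3 + 155*s^2 + 158*s + 48)/(48*s^4 + 78*s^3 - 42*s^2 - 156*s - 108)
T(s) is the step-3 result (common factors already cancelled). Leading coefficient of the denominator: 48. Divide through by 48 for the monic polynomial.

Final answer: s^4 + 13*s^3/8 - 7*s^2/8 - 13*s/4 - 9/4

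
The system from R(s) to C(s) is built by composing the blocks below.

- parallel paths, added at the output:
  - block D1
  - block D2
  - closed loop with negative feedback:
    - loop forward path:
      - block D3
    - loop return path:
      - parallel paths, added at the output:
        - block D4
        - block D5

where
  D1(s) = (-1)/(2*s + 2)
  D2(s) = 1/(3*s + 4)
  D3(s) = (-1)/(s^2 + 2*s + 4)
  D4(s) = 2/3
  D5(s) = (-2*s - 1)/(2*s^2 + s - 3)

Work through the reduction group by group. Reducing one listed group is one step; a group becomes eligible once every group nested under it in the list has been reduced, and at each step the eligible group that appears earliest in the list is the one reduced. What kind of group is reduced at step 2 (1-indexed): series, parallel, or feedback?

(1) sum the parallel branches D4, D5
(2) close the feedback loop around D3, (D4+D5)
(3) combine D1, D2, [D3/(1+D3*(D4+D5))] in parallel
Step 2: feedback.

Therefore the answer is feedback.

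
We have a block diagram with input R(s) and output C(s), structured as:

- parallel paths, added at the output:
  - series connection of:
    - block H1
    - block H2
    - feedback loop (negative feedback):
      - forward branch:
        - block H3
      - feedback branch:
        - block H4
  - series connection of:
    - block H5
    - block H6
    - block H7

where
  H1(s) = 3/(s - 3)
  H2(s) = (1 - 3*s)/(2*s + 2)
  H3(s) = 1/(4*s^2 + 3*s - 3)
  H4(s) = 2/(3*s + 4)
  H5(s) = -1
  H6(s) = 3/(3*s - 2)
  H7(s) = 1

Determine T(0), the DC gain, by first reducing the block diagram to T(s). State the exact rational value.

[1] close the feedback loop around H3, H4, giving (3*s + 4)/(12*s^3 + 25*s^2 + 3*s - 10)
[2] combine H1, H2, [H3/(1+H3*H4)] in series, giving (-27*s^2 - 27*s + 12)/(24*s^5 + 2*s^4 - 166*s^3 - 182*s^2 + 22*s + 60)
[3] series reduction of H5, H6, H7, giving (-3)/(3*s - 2)
[4] parallel reduction of (H1*H2*[H3/(1+H3*H4)]), (H5*H6*H7), giving (-72*s^5 - 6*s^4 + 417*s^3 + 519*s^2 + 24*s - 204)/(72*s^6 - 42*s^5 - 502*s^4 - 214*s^3 + 430*s^2 + 136*s - 120)
The step-4 result is T(s). Setting s = 0: T(0) = -204/(-120) = 17/10.

Therefore the answer is 17/10.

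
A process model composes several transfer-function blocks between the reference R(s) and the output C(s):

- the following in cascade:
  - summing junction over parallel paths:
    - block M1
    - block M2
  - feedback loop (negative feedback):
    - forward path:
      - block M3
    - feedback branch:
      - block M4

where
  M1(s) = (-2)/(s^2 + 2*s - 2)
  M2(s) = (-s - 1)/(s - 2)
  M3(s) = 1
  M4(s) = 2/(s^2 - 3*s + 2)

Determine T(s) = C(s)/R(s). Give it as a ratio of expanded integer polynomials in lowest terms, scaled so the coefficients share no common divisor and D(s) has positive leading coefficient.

Step 1. parallel reduction of M1, M2, giving (-s^3 - 3*s^2 - 2*s + 6)/(s^3 - 6*s + 4)
Step 2. apply the feedback formula to M3, M4, giving (s^2 - 3*s + 2)/(s^2 - 3*s + 4)
Step 3. reduce the series chain (M1+M2), [M3/(1+M3*M4)]; the result is T(s) itself (integer coefficients, no common factor, positive leading denominator coefficient)

Final answer: (-s^4 - 2*s^3 + s^2 + 8*s - 6)/(s^4 - s^3 - 4*s^2 + 14*s - 8)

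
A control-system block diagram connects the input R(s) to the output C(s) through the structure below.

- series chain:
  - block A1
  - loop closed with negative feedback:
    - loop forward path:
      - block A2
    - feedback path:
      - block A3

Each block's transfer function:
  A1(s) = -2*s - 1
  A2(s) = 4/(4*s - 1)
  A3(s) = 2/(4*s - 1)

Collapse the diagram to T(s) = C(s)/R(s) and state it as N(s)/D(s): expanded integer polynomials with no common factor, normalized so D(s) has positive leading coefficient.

Step 1: collapse the loop (A2 forward, A3 return) = (16*s - 4)/(16*s^2 - 8*s + 9)
Step 2: cascade A1, [A2/(1+A2*A3)] - this is the overall T(s), already in the required normalized form

Final answer: (-32*s^2 - 8*s + 4)/(16*s^2 - 8*s + 9)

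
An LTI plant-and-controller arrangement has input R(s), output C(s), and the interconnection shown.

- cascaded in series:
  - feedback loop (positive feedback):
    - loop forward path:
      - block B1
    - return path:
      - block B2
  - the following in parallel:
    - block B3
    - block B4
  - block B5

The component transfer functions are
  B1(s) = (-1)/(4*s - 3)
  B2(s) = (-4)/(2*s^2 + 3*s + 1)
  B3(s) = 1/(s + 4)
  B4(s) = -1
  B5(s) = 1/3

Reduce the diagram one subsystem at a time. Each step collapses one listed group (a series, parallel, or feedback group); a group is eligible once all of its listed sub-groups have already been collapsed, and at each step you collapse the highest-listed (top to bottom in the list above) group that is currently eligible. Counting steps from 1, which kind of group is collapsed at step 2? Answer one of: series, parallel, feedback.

[1] close the feedback loop around B1, B2
[2] reduce the parallel group B3, B4
[3] cascade [B1/(1-B1*B2)], (B3+B4), B5
Step 2: parallel.

Therefore the answer is parallel.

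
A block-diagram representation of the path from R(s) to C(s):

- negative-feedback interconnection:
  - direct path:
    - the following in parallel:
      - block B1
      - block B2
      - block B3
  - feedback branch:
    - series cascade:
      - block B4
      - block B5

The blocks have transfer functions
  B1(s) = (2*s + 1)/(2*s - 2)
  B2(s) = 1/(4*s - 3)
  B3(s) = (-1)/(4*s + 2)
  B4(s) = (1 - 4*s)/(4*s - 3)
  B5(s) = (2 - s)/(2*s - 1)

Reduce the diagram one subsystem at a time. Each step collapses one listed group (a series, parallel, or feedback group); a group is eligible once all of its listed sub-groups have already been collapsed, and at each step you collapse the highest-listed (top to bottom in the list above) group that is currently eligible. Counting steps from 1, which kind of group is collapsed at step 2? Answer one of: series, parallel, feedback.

Answer: series

Working:
Step 1. sum the parallel branches B1, B2, B3
Step 2. multiply B4, B5 (series)
Step 3. reduce the feedback loop with forward (B1+B2+B3) and return (B4*B5)
At step 2 the group reduced is series.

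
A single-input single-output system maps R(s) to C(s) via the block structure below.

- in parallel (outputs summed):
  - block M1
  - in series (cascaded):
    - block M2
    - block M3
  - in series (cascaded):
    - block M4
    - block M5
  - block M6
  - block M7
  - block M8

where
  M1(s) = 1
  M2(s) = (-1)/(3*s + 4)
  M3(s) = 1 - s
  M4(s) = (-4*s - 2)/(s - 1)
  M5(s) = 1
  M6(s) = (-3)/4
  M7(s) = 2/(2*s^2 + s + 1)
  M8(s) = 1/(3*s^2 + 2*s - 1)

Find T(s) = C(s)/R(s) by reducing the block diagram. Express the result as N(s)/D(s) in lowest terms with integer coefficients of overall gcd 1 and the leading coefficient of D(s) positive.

Step 1: reduce the series chain M2, M3, giving (s - 1)/(3*s + 4)
Step 2: multiply M4, M5 (series), giving (-4*s - 2)/(s - 1)
Step 3: combine M1, (M2*M3), (M4*M5), M6, M7, M8 in parallel: this yields T(s), and no further normalization is needed

Therefore the answer is (-246*s^6 - 857*s^5 - 884*s^4 - 458*s^3 - 270*s^2 - 21*s + 48)/(72*s^6 + 108*s^5 - 32*s^4 - 88*s^3 - 56*s^2 - 20*s + 16).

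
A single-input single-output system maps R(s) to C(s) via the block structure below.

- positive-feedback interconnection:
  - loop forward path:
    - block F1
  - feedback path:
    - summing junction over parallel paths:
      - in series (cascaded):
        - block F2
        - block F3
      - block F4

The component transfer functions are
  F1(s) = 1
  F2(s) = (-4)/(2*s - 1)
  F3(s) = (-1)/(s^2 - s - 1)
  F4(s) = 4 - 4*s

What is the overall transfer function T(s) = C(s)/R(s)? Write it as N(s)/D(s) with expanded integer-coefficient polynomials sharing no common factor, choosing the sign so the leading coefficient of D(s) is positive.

1. reduce the series chain F2, F3 = 4/(2*s^3 - 3*s^2 - s + 1)
2. combine (F2*F3), F4 in parallel = (-8*s^4 + 20*s^3 - 8*s^2 - 8*s + 8)/(2*s^3 - 3*s^2 - s + 1)
3. collapse the loop (F1 forward, ((F2*F3)+F4) return); the result is T(s) itself (integer coefficients, no common factor, positive leading denominator coefficient)

Answer: (2*s^3 - 3*s^2 - s + 1)/(8*s^4 - 18*s^3 + 5*s^2 + 7*s - 7)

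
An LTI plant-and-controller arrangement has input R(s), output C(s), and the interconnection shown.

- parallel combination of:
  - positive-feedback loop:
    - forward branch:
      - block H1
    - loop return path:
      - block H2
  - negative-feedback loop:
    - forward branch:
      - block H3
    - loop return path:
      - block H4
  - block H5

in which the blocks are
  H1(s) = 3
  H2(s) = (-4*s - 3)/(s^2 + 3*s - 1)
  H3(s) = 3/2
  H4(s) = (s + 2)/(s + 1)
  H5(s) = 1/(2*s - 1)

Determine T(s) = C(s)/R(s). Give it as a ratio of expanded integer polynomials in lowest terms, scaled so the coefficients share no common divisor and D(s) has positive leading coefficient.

(1) close the feedback loop around H1, H2, giving (3*s^2 + 9*s - 3)/(s^2 + 15*s + 8)
(2) apply the feedback formula to H3, H4, giving (3*s + 3)/(5*s + 8)
(3) parallel reduction of [H1/(1-H1*H2)], [H3/(1+H3*H4)], H5, which is the overall transfer function T(s) = C(s)/R(s) in lowest terms

Therefore the answer is (36*s^4 + 221*s^3 + 218*s^2 + 34*s + 64)/(10*s^4 + 161*s^3 + 237*s^2 - 32*s - 64).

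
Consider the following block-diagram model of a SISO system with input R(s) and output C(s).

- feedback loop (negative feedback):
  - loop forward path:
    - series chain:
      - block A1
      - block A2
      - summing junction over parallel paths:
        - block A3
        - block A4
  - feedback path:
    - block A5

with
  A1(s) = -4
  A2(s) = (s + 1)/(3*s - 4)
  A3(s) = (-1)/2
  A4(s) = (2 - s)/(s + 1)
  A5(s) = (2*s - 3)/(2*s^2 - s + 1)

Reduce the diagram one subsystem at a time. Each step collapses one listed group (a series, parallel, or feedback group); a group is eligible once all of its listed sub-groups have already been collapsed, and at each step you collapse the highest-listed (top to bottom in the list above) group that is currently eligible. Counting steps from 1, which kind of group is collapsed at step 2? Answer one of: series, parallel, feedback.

Reducing step by step:

Step 1 - add A3, A4 (parallel)
Step 2 - cascade A1, A2, (A3+A4)
Step 3 - apply the feedback formula to (A1*A2*(A3+A4)), A5
At step 2 the group reduced is series.

Answer: series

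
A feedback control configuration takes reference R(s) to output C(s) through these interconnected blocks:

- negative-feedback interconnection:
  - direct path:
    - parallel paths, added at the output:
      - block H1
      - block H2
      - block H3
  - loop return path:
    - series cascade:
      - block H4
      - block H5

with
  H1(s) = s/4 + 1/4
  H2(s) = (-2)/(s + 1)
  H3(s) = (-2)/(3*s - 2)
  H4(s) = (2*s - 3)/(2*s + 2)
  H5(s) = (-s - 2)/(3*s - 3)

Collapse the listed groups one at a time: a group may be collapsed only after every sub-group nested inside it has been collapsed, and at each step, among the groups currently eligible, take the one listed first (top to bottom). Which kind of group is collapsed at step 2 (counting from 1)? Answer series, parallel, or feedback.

Step 1: reduce the parallel group H1, H2, H3
Step 2: reduce the series chain H4, H5
Step 3: feedback reduction of (H1+H2+H3), (H4*H5)
The group at step 2 is a series group.

Final answer: series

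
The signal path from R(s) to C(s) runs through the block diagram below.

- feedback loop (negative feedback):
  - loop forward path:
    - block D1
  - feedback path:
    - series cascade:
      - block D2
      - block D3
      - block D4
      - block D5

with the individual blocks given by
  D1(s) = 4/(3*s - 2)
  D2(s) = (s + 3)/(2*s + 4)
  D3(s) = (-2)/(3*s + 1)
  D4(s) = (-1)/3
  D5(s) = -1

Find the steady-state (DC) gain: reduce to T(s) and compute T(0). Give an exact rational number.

Reducing step by step:

Step 1 - multiply D2, D3, D4, D5 (series): (-s - 3)/(9*s^2 + 21*s + 6)
Step 2 - reduce the feedback loop with forward D1 and return (D2*D3*D4*D5): (36*s^2 + 84*s + 24)/(27*s^3 + 45*s^2 - 28*s - 24)
The step-2 result is T(s). Setting s = 0: T(0) = 24/(-24) = -1.

Answer: -1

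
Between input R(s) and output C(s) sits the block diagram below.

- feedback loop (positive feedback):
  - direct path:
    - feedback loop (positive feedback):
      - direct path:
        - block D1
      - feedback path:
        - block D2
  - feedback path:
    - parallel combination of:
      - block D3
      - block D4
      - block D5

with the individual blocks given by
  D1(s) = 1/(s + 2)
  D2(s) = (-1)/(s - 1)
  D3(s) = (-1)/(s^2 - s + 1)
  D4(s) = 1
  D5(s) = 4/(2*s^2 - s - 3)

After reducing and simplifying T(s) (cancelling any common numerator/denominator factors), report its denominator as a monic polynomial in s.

The answer is s^6 - 3*s^5/2 + s^2 - 5*s + 7/2.

Reasoning:
1. reduce the feedback loop with forward D1 and return D2 -> (s - 1)/(s^2 + s - 1)
2. parallel reduction of D3, D4, D5 -> (2*s^4 - 3*s^3 + 2*s^2 - s + 4)/(2*s^4 - 3*s^3 + 2*s - 3)
3. feedback reduction of [D1/(1-D1*D2)], (D3+D4+D5) -> (2*s^5 - 5*s^4 + 3*s^3 + 2*s^2 - 5*s + 3)/(2*s^6 - 3*s^5 + 2*s^2 - 10*s + 7)
T(s) is the step-3 result (common factors already cancelled). Leading coefficient of the denominator: 2. Divide through by 2 for the monic polynomial.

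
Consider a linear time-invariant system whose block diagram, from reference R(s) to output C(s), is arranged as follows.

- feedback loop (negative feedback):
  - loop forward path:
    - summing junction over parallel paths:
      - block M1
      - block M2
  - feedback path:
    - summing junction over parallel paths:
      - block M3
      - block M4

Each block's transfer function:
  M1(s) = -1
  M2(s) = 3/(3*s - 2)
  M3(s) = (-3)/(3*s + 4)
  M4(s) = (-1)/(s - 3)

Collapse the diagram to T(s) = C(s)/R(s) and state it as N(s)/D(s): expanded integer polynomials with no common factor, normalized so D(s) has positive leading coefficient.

[1] add M1, M2 (parallel); result (5 - 3*s)/(3*s - 2)
[2] sum the parallel branches M3, M4; result (5 - 6*s)/(3*s^2 - 5*s - 12)
[3] reduce the feedback loop with forward (M1+M2) and return (M3+M4) - this is the overall T(s), already in the required normalized form

Therefore the answer is (-9*s^3 + 30*s^2 + 11*s - 60)/(9*s^3 - 3*s^2 - 71*s + 49).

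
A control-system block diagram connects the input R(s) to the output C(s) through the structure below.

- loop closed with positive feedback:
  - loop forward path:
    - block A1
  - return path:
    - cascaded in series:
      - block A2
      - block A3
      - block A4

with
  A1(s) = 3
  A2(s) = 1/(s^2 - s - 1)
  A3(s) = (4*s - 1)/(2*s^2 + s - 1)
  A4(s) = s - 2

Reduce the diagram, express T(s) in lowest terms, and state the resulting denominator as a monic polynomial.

The answer is s^4 - s^3/2 - 8*s^2 + 27*s/2 - 5/2.

Reasoning:
1. series reduction of A2, A3, A4 = (4*s^2 - 9*s + 2)/(2*s^4 - s^3 - 4*s^2 + 1)
2. close the feedback loop around A1, (A2*A3*A4) = (6*s^4 - 3*s^3 - 12*s^2 + 3)/(2*s^4 - s^3 - 16*s^2 + 27*s - 5)
The result of step 2 is T(s) in lowest terms. Its denominator has leading coefficient 2; dividing the denominator through by 2 makes it monic.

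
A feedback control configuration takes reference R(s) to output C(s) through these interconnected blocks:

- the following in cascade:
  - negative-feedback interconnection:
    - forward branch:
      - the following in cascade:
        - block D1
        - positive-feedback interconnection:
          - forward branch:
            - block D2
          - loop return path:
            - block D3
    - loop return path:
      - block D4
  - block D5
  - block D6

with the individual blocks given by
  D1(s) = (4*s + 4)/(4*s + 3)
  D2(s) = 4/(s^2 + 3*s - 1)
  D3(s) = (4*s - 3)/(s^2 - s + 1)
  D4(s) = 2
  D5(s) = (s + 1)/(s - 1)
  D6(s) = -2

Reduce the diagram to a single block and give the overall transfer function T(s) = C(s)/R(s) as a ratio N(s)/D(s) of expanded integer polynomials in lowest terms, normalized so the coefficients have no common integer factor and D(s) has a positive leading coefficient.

First reduce the diagram to T(s).

Step 1. feedback reduction of D2, D3, giving (4*s^2 - 4*s + 4)/(s^4 + 2*s^3 - 3*s^2 - 12*s + 11)
Step 2. cascade D1, [D2/(1-D2*D3)], giving (16*s^3 + 16)/(4*s^5 + 11*s^4 - 6*s^3 - 57*s^2 + 8*s + 33)
Step 3. apply the feedback formula to (D1*[D2/(1-D2*D3)]), D4, giving (16*s^3 + 16)/(4*s^5 + 11*s^4 + 26*s^3 - 57*s^2 + 8*s + 65)
Step 4. series reduction of [(D1*[D2/(1-D2*D3)])/(1+(D1*[D2/(1-D2*D3)])*D4)], D5, D6, giving the overall T(s)

Answer: (-32*s^4 - 32*s^3 - 32*s - 32)/(4*s^6 + 7*s^5 + 15*s^4 - 83*s^3 + 65*s^2 + 57*s - 65)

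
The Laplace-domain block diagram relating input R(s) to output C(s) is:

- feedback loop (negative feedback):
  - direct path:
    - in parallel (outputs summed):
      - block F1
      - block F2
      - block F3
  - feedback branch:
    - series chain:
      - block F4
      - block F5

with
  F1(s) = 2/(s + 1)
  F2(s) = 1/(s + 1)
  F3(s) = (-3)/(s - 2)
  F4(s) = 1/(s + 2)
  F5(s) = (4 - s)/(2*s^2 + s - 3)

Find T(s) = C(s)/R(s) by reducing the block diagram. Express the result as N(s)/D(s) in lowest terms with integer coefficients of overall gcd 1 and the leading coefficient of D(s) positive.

Step 1 - sum the parallel branches F1, F2, F3 gives (-9)/(s^2 - s - 2)
Step 2 - reduce the series chain F4, F5 gives (4 - s)/(2*s^3 + 5*s^2 - s - 6)
Step 3 - apply the feedback formula to (F1+F2+F3), (F4*F5), which is the overall transfer function T(s) = C(s)/R(s) in lowest terms

Hence the answer: (-18*s^3 - 45*s^2 + 9*s + 54)/(2*s^5 + 3*s^4 - 10*s^3 - 15*s^2 + 17*s - 24)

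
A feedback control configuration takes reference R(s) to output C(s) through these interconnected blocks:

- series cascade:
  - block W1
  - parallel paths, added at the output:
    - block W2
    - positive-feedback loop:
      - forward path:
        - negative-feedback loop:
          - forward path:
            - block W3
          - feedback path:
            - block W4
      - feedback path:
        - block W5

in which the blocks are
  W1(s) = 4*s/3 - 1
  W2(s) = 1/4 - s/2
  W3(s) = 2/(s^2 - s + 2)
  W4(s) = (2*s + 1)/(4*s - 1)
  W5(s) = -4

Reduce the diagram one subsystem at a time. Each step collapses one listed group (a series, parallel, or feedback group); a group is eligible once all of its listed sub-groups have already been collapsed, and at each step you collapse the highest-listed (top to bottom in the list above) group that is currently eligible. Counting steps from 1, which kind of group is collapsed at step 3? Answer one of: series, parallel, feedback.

[1] feedback reduction of W3, W4
[2] close the feedback loop around [W3/(1+W3*W4)], W5
[3] add W2, [[W3/(1+W3*W4)]/(1-[W3/(1+W3*W4)]*W5)] (parallel)
[4] cascade W1, (W2+[[W3/(1+W3*W4)]/(1-[W3/(1+W3*W4)]*W5)])
At step 3 the group reduced is parallel.

Hence the answer: parallel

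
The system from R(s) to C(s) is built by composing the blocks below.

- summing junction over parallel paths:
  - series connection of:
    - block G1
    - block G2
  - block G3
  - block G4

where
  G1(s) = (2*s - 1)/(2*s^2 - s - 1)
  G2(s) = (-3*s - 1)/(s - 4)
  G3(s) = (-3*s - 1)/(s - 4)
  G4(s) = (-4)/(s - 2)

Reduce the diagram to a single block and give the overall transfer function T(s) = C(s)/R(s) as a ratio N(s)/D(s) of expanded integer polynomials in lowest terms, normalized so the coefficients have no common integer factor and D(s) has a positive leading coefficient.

Reducing step by step:

Step 1 - reduce the series chain G1, G2; result (-6*s^2 + s + 1)/(2*s^3 - 9*s^2 + 3*s + 4)
Step 2 - combine (G1*G2), G3, G4 in parallel, which is the overall transfer function T(s) = C(s)/R(s) in lowest terms

Answer: (-6*s^4 - s^3 + 51*s^2 - 20*s - 20)/(2*s^4 - 13*s^3 + 21*s^2 - 2*s - 8)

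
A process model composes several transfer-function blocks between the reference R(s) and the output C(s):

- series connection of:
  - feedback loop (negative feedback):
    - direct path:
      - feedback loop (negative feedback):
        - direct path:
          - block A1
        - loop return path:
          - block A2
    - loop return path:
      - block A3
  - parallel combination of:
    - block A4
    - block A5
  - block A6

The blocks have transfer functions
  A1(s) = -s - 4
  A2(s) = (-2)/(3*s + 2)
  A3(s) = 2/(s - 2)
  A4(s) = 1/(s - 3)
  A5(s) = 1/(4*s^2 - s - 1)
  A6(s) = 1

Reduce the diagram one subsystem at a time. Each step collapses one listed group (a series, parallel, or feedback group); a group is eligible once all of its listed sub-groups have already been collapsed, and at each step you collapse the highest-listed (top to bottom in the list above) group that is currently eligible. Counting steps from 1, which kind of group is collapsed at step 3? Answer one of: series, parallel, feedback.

The answer is parallel.

Reasoning:
(1) apply the feedback formula to A1, A2
(2) collapse the loop ([A1/(1+A1*A2)] forward, A3 return)
(3) sum the parallel branches A4, A5
(4) series reduction of [[A1/(1+A1*A2)]/(1+[A1/(1+A1*A2)]*A3)], (A4+A5), A6
Step 3 collapses a parallel group.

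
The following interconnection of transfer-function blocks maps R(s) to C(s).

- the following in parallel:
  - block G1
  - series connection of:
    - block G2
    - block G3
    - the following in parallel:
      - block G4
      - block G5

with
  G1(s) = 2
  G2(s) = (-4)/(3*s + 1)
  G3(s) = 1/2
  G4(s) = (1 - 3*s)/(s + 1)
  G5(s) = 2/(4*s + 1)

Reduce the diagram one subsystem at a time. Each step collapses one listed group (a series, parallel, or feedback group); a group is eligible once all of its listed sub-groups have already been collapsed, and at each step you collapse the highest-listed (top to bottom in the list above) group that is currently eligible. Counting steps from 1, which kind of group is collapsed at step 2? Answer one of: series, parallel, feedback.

Step 1 - add G4, G5 (parallel)
Step 2 - multiply G2, G3, (G4+G5) (series)
Step 3 - parallel reduction of G1, (G2*G3*(G4+G5))
At step 2 the group reduced is series.

Answer: series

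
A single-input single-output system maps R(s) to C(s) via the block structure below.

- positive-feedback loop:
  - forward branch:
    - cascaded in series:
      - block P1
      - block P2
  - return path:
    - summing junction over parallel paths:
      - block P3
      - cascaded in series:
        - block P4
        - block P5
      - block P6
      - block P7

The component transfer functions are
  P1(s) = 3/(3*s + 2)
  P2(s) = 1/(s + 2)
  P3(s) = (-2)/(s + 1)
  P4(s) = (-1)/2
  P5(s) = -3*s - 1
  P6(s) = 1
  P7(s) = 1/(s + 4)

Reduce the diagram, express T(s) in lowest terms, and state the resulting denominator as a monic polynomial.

Step 1: multiply P1, P2 (series) gives 3/(3*s^2 + 8*s + 4)
Step 2: reduce the series chain P4, P5 gives 3*s/2 + 1/2
Step 3: combine P3, (P4*P5), P6, P7 in parallel gives (3*s^3 + 18*s^2 + 25*s - 2)/(2*s^2 + 10*s + 8)
Step 4: collapse the loop ((P1*P2) forward, (P3+(P4*P5)+P6+P7) return) gives (6*s^2 + 30*s + 24)/(6*s^4 + 37*s^3 + 58*s^2 + 29*s + 38)
No further cancellation is possible in the step-4 result, so that is T(s). Its denominator becomes monic after dividing by the leading coefficient 6.

Answer: s^4 + 37*s^3/6 + 29*s^2/3 + 29*s/6 + 19/3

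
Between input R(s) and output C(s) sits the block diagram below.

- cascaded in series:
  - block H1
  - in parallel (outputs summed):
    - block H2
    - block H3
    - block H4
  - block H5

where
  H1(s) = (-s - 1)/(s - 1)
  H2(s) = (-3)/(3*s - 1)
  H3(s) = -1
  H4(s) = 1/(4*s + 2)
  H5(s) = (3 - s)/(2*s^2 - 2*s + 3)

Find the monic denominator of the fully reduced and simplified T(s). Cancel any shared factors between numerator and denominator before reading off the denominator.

Step 1: combine H2, H3, H4 in parallel -> (-12*s^2 - 11*s - 5)/(12*s^2 + 2*s - 2)
Step 2: series reduction of H1, (H2+H3+H4), H5 -> (-12*s^4 + 13*s^3 + 53*s^2 + 43*s + 15)/(24*s^5 - 44*s^4 + 48*s^3 - 18*s^2 - 16*s + 6)
No further cancellation is possible in the step-2 result, so that is T(s). Its denominator becomes monic after dividing by the leading coefficient 24.

Therefore the answer is s^5 - 11*s^4/6 + 2*s^3 - 3*s^2/4 - 2*s/3 + 1/4.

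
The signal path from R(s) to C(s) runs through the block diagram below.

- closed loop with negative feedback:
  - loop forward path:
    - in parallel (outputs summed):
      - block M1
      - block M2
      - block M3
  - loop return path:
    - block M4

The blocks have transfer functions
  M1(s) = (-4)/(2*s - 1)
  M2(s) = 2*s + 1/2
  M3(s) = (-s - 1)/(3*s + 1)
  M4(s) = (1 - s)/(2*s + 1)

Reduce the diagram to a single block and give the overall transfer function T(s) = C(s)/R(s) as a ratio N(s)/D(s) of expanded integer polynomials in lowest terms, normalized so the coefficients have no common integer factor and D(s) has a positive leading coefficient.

The answer is (-48*s^4 - 20*s^3 + 64*s^2 + 45*s + 7)/(24*s^4 - 50*s^3 - 37*s^2 + 30*s + 9).

Reasoning:
[1] sum the parallel branches M1, M2, M3; result (24*s^3 - 2*s^2 - 31*s - 7)/(12*s^2 - 2*s - 2)
[2] apply the feedback formula to (M1+M2+M3), M4, giving the overall T(s)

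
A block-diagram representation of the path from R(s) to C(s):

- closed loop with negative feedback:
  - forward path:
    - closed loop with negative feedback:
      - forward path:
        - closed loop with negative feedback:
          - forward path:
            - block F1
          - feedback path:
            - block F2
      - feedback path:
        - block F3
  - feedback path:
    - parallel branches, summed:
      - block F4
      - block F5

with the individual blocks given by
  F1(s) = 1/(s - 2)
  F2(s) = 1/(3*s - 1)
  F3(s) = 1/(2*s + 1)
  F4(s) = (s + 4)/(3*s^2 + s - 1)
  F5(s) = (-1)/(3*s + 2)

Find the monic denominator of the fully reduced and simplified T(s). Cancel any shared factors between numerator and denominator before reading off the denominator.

Reducing step by step:

(1) feedback reduction of F1, F2; result (3*s - 1)/(3*s^2 - 7*s + 3)
(2) close the feedback loop around [F1/(1+F1*F2)], F3; result (6*s^2 + s - 1)/(6*s^3 - 11*s^2 + 2*s + 2)
(3) combine F4, F5 in parallel; result (13*s + 9)/(9*s^3 + 9*s^2 - s - 2)
(4) apply the feedback formula to [[F1/(1+F1*F2)]/(1+[F1/(1+F1*F2)]*F3)], (F4+F5); result (54*s^5 + 63*s^4 - 6*s^3 - 22*s^2 - s + 2)/(54*s^6 - 45*s^5 - 87*s^4 + 113*s^3 + 105*s^2 - 10*s - 13)
Step 4 gives the fully reduced T(s), with no common factor left to cancel. The denominator's leading coefficient is 54, so divide each of its coefficients by 54 to get the monic form.

Answer: s^6 - 5*s^5/6 - 29*s^4/18 + 113*s^3/54 + 35*s^2/18 - 5*s/27 - 13/54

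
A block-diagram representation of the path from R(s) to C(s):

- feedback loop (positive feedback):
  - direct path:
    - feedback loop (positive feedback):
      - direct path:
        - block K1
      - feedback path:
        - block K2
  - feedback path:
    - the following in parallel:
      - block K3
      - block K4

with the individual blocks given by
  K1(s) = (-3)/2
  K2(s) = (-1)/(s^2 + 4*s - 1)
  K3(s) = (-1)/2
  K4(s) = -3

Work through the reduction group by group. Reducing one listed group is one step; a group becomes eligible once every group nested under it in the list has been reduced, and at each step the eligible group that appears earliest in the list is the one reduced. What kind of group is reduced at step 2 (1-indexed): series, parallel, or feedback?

Answer: parallel

Working:
Step 1. reduce the feedback loop with forward K1 and return K2
Step 2. combine K3, K4 in parallel
Step 3. reduce the feedback loop with forward [K1/(1-K1*K2)] and return (K3+K4)
So the answer for step 2 is parallel.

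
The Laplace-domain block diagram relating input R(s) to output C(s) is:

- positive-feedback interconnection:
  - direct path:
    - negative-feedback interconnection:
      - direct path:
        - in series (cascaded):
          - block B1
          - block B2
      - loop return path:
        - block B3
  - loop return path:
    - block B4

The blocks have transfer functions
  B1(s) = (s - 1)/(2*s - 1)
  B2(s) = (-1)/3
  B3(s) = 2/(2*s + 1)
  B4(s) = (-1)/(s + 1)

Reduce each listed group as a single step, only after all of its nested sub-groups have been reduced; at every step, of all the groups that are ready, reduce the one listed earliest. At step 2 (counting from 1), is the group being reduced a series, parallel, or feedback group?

1. multiply B1, B2 (series)
2. close the feedback loop around (B1*B2), B3
3. reduce the feedback loop with forward [(B1*B2)/(1+(B1*B2)*B3)] and return B4
Step 2: feedback.

Final answer: feedback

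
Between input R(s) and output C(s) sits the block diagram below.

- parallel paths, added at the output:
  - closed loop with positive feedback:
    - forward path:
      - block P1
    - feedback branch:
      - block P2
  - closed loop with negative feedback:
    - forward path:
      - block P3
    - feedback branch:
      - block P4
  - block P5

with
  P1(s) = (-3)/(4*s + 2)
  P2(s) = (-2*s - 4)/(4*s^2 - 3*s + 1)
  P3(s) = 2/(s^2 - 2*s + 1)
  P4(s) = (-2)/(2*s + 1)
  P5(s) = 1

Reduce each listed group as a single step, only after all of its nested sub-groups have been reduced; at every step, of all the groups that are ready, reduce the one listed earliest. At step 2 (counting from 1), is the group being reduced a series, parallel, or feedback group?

The answer is feedback.

Reasoning:
1. collapse the loop (P1 forward, P2 return)
2. reduce the feedback loop with forward P3 and return P4
3. combine [P1/(1-P1*P2)], [P3/(1+P3*P4)], P5 in parallel
Step 2 collapses a feedback group.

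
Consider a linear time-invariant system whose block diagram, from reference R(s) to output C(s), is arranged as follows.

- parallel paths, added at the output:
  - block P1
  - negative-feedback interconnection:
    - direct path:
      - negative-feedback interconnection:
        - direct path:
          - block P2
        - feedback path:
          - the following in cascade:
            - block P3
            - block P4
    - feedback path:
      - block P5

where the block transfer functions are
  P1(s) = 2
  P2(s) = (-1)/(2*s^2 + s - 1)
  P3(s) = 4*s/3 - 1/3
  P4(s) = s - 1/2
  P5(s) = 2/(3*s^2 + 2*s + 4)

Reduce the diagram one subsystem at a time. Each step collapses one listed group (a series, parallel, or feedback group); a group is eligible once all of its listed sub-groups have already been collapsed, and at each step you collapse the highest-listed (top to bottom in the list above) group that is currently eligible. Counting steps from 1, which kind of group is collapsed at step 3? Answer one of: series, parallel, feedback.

Step 1. reduce the series chain P3, P4
Step 2. close the feedback loop around P2, (P3*P4)
Step 3. apply the feedback formula to [P2/(1+P2*(P3*P4))], P5
Step 4. add P1, [[P2/(1+P2*(P3*P4))]/(1+[P2/(1+P2*(P3*P4))]*P5)] (parallel)
Step 3 collapses a feedback group.

Hence the answer: feedback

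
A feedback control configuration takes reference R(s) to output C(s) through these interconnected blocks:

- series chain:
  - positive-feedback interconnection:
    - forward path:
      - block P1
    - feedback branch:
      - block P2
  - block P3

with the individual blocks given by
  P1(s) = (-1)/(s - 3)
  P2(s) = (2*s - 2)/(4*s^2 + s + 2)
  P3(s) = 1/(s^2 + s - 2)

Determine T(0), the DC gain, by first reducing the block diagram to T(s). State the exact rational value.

Reducing step by step:

[1] collapse the loop (P1 forward, P2 return): (-4*s^2 - s - 2)/(4*s^3 - 11*s^2 + s - 8)
[2] multiply [P1/(1-P1*P2)], P3 (series): (-4*s^2 - s - 2)/(4*s^5 - 7*s^4 - 18*s^3 + 15*s^2 - 10*s + 16)
Step 2 gives the overall T(s). Then T(0) = -2/16 = -1/8.

Answer: -1/8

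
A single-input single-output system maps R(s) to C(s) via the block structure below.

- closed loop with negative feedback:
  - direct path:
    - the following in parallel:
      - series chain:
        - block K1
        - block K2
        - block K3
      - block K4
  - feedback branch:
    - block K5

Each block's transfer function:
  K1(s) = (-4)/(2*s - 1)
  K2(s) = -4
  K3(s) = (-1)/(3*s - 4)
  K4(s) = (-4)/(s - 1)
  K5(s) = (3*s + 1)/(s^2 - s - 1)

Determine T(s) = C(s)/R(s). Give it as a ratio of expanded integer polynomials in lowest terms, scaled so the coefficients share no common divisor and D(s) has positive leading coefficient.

First reduce the diagram to T(s).

(1) cascade K1, K2, K3 = (-16)/(6*s^2 - 11*s + 4)
(2) combine (K1*K2*K3), K4 in parallel = (-24*s^2 + 28*s)/(6*s^3 - 17*s^2 + 15*s - 4)
(3) reduce the feedback loop with forward ((K1*K2*K3)+K4) and return K5, which is the overall transfer function T(s) = C(s)/R(s) in lowest terms

Answer: (-24*s^4 + 52*s^3 - 4*s^2 - 28*s)/(6*s^5 - 23*s^4 - 46*s^3 + 58*s^2 + 17*s + 4)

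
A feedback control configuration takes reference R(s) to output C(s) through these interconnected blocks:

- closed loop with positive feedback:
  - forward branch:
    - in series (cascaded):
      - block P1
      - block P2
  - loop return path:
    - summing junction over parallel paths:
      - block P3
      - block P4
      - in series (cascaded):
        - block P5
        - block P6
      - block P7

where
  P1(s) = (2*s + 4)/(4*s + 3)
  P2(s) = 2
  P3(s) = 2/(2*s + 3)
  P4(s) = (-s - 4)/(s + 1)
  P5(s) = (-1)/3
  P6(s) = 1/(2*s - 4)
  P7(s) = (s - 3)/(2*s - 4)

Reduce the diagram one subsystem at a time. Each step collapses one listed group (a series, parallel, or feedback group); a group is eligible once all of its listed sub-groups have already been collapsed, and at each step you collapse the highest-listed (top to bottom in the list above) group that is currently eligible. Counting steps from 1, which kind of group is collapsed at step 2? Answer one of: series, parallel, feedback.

Step 1: series reduction of P1, P2
Step 2: combine P5, P6 in series
Step 3: sum the parallel branches P3, P4, (P5*P6), P7
Step 4: apply the feedback formula to (P1*P2), (P3+P4+(P5*P6)+P7)
So the answer for step 2 is series.

Hence the answer: series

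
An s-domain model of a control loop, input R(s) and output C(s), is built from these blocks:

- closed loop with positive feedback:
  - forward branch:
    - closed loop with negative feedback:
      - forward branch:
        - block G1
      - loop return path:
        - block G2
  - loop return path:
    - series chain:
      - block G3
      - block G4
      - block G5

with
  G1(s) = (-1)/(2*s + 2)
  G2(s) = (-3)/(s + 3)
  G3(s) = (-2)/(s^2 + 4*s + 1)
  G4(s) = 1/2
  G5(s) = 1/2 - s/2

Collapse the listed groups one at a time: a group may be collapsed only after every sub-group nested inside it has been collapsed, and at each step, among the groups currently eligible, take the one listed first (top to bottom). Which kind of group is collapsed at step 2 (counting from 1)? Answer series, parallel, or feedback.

Reducing step by step:

Step 1 - collapse the loop (G1 forward, G2 return)
Step 2 - reduce the series chain G3, G4, G5
Step 3 - collapse the loop ([G1/(1+G1*G2)] forward, (G3*G4*G5) return)
At step 2 the group reduced is series.

Answer: series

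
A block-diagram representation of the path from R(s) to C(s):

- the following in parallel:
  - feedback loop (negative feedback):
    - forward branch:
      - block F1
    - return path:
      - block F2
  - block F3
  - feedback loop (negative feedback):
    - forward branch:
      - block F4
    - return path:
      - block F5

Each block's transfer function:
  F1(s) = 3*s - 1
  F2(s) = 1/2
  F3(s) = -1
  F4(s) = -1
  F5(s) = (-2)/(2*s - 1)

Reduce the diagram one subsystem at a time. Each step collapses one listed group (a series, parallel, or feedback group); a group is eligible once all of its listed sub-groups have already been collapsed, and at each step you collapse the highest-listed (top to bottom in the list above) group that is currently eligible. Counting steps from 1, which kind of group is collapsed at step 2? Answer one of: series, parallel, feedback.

Reducing step by step:

[1] apply the feedback formula to F1, F2
[2] close the feedback loop around F4, F5
[3] reduce the parallel group [F1/(1+F1*F2)], F3, [F4/(1+F4*F5)]
At step 2 the group reduced is feedback.

Answer: feedback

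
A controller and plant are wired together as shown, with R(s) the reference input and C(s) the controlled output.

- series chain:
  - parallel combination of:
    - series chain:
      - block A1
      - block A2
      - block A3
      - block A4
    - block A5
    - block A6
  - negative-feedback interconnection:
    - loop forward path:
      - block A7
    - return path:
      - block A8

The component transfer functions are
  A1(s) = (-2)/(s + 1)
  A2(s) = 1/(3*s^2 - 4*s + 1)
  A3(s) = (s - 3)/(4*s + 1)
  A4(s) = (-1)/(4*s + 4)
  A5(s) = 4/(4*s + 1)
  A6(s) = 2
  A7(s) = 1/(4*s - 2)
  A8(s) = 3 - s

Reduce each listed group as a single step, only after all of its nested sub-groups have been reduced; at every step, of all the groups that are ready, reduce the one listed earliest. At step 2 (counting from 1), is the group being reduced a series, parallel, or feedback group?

Step 1: cascade A1, A2, A3, A4
Step 2: sum the parallel branches (A1*A2*A3*A4), A5, A6
Step 3: reduce the feedback loop with forward A7 and return A8
Step 4: series reduction of ((A1*A2*A3*A4)+A5+A6), [A7/(1+A7*A8)]
Step 2 collapses a parallel group.

Answer: parallel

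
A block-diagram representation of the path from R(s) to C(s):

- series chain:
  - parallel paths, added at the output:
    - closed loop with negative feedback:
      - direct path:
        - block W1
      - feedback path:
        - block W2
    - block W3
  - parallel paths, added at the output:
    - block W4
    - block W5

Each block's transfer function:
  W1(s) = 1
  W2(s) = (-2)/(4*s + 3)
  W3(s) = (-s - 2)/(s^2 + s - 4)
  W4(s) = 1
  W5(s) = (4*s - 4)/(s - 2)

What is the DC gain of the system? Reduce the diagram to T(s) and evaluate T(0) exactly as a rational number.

The answer is 21/2.

Reasoning:
1. reduce the feedback loop with forward W1 and return W2 -> (4*s + 3)/(4*s + 1)
2. parallel reduction of [W1/(1+W1*W2)], W3 -> (4*s^3 + 3*s^2 - 22*s - 14)/(4*s^3 + 5*s^2 - 15*s - 4)
3. reduce the parallel group W4, W5 -> (5*s - 6)/(s - 2)
4. reduce the series chain ([W1/(1+W1*W2)]+W3), (W4+W5) -> (20*s^4 - 9*s^3 - 128*s^2 + 62*s + 84)/(4*s^4 - 3*s^3 - 25*s^2 + 26*s + 8)
That last expression is T(s); at s = 0 only the constant terms survive, so T(0) = 84/8 = 21/2.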